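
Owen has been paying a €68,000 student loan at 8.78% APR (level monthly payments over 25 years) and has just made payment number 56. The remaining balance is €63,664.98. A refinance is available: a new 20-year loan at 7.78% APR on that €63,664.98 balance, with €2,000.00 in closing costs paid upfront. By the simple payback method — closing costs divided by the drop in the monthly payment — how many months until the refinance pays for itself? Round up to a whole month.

55 months

Current payment = 68,000 × 8.78%/12 / (1 − (1+0.0073167)^−300) = €560.44.
Refinanced payment = 63,664.98 × 0.0064833 / (1 − (1+0.0064833)^−240) = €523.84.
Monthly savings = €560.44 − €523.84 = €36.60.
Break-even = €2,000.00 / €36.60 = 54.64 → 55 months.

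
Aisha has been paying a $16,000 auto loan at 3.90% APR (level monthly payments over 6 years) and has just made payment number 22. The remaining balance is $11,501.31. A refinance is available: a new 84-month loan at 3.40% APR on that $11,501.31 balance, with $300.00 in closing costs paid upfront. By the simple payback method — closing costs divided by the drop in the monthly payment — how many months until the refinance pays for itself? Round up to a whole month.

Current payment = 16,000 × 3.9%/12 / (1 − (1+0.0032500)^−72) = $249.59.
Refinanced payment = 11,501.31 × 0.0028333 / (1 − (1+0.0028333)^−84) = $154.05.
Monthly savings = $249.59 − $154.05 = $95.54.
Break-even = $300.00 / $95.54 = 3.14 → 4 months.

4 months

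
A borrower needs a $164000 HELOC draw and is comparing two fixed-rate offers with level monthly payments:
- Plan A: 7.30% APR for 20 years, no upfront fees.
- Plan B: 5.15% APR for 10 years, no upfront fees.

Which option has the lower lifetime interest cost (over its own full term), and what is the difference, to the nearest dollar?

Plan B by $102,103

Plan A: monthly rate = 7.3%/12 = 0.0060833; payment = 164,000 × 0.0060833 / (1 − (1+0.0060833)^−240) = $1,301.19.
Total interest on Plan A = 240 × $1,301.19 − $164,000 = $148,285.60.
Plan B: monthly rate = 5.15%/12 = 0.0042917; payment = 164,000 × 0.0042917 / (1 − (1+0.0042917)^−120) = $1,751.52.
Total interest on Plan B = 120 × $1,751.52 − $164,000 = $46,182.40.
Plan B is lower by $102,103.20.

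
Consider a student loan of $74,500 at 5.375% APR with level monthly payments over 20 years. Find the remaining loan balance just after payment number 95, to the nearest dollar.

With monthly rate i = 5.375%/12 = 0.0044792, the balance after k of n payments is P · [(1+i)^n − (1+i)^k] / [(1+i)^n − 1].
(1+0.0044792)^240 = 2.92296822 and (1+0.0044792)^95 = 1.52893388, so the balance is 74,500 × (2.92296822 − 1.52893388) / (2.92296822 − 1) = $54,007.94.

$54,008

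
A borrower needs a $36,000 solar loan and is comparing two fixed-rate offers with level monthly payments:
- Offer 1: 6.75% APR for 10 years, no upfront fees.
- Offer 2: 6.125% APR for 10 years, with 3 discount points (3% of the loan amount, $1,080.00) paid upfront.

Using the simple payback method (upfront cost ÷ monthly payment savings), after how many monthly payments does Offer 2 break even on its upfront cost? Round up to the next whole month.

Offer 1: at 6.75% the monthly rate is 0.0056250, so the payment is 36,000 × 0.0056250 / (1 − 1.0056250^−120) = $413.37.
Offer 2: at 6.125% the monthly rate is 0.0051042, so the payment is 36,000 × 0.0051042 / (1 − 1.0051042^−120) = $401.94.
Monthly savings = $413.37 − $401.94 = $11.43.
Break-even = $1,080.00 / $11.43 = 94.49 → 95 months.

95 months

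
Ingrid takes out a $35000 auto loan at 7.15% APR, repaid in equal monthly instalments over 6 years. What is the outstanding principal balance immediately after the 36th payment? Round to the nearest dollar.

$19,364

With monthly rate i = 7.15%/12 = 0.0059583, the balance after k of n payments is P · [(1+i)^n − (1+i)^k] / [(1+i)^n − 1].
(1+0.0059583)^72 = 1.53376729 and (1+0.0059583)^36 = 1.23845359, so the balance is 35,000 × (1.53376729 − 1.23845359) / (1.53376729 − 1) = $19,364.21.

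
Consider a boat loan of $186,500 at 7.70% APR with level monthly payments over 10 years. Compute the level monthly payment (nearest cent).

$2,233.30

Monthly rate = 7.7%/12 = 0.0064167; payment = 186,500 × 0.0064167 / (1 − (1+0.0064167)^−120) = $2,233.30.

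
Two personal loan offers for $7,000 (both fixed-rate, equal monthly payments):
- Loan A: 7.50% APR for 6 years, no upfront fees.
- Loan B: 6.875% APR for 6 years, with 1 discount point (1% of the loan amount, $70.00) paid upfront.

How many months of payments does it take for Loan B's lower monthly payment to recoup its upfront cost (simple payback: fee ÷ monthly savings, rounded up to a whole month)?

Loan A: monthly rate = 7.5%/12 = 0.0062500; payment = 7,000 × 0.0062500 / (1 − (1+0.0062500)^−72) = $121.03.
Loan B: at 6.875% the monthly rate is 0.0057292, so the payment is 7,000 × 0.0057292 / (1 − 1.0057292^−72) = $118.92.
Monthly savings = $121.03 − $118.92 = $2.11.
Break-even = $70.00 / $2.11 = 33.18 → 34 months.

34 months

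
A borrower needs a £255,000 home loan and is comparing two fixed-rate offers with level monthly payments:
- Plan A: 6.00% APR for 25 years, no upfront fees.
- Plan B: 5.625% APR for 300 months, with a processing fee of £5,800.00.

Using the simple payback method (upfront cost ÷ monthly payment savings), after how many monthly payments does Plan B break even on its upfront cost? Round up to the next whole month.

101 months

Plan A: at 6.00% the monthly rate is 0.0050000, so the payment is 255,000 × 0.0050000 / (1 − 1.0050000^−300) = £1,642.97.
Plan B: monthly rate = 5.625%/12 = 0.0046875; payment = 255,000 × 0.0046875 / (1 − (1+0.0046875)^−300) = £1,585.02.
Monthly savings = £1,642.97 − £1,585.02 = £57.95.
Break-even = £5,800.00 / £57.95 = 100.09 → 101 months.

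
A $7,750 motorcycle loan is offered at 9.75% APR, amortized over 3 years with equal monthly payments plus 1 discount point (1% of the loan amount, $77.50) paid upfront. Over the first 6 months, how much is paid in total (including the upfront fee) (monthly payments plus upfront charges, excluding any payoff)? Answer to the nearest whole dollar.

Monthly rate = 9.75%/12 = 0.0081250; payment = 7,750 × 0.0081250 / (1 − (1+0.0081250)^−36) = $249.16.
Total outlay = 6 × $249.16 + $77.50 = $1,572.46.

$1,572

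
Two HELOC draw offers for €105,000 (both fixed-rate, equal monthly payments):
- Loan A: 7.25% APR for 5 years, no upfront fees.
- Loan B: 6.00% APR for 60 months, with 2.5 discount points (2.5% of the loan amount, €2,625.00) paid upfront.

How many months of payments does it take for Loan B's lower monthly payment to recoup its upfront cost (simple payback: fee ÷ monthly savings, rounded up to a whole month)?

43 months

Loan A: at 7.25% the monthly rate is 0.0060417, so the payment is 105,000 × 0.0060417 / (1 − 1.0060417^−60) = €2,091.53.
Loan B: at 6.00% the monthly rate is 0.0050000, so the payment is 105,000 × 0.0050000 / (1 − 1.0050000^−60) = €2,029.94.
Monthly savings = €2,091.53 − €2,029.94 = €61.59.
Break-even = €2,625.00 / €61.59 = 42.62 → 43 months.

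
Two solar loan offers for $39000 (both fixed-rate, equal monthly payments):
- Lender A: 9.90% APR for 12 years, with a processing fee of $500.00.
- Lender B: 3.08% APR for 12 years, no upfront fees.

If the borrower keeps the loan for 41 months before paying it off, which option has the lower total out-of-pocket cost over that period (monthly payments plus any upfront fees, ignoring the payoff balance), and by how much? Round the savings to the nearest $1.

Lender B by $6,221

Lender A: monthly rate = 9.9%/12 = 0.0082500; payment = 39,000 × 0.0082500 / (1 − (1+0.0082500)^−144) = $463.83.
Lender B: at 3.08% the monthly rate is 0.0025667, so the payment is 39,000 × 0.0025667 / (1 − 1.0025667^−144) = $324.30.
Over 41 months: Lender A costs 41 × $463.83 + $500.00 = $19,517.03; Lender B costs 41 × $324.30 = $13,296.30.
Lender B is cheaper by $19,517.03 − $13,296.30 = $6,220.73.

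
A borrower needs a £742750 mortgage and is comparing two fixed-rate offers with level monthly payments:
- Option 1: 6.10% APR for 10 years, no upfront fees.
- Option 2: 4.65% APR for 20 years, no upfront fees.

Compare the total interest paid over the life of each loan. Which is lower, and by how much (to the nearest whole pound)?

Option 1 by £148,238

Option 1: at 6.10% the monthly rate is 0.0050833, so the payment is 742,750 × 0.0050833 / (1 − 1.0050833^−120) = £8,283.40.
Total interest on Option 1 = 120 × £8,283.40 − £742,750 = £251,258.00.
Option 2: monthly rate = 4.65%/12 = 0.0038750; payment = 742,750 × 0.0038750 / (1 − (1+0.0038750)^−240) = £4,759.36.
Total interest on Option 2 = 240 × £4,759.36 − £742,750 = £399,496.40.
Option 1 is lower by £148,238.40.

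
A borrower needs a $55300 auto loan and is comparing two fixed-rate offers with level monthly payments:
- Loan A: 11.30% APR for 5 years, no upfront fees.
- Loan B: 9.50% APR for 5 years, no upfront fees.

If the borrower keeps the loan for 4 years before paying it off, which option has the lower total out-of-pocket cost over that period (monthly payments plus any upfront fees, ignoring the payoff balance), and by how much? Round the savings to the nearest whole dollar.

Loan A: at 11.30% the monthly rate is 0.0094167, so the payment is 55,300 × 0.0094167 / (1 − 1.0094167^−60) = $1,210.65.
Loan B: monthly rate = 9.5%/12 = 0.0079167; payment = 55,300 × 0.0079167 / (1 − (1+0.0079167)^−60) = $1,161.40.
Over 48 months: Loan A costs 48 × $1,210.65 = $58,111.20; Loan B costs 48 × $1,161.40 = $55,747.20.
Loan B is cheaper by $58,111.20 − $55,747.20 = $2,364.00.

Loan B by $2,364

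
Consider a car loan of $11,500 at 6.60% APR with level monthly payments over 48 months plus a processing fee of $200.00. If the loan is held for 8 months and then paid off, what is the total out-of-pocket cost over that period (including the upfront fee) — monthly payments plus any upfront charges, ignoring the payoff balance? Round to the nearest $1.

$2,386

At 6.60% the monthly rate is 0.0055000, so the payment is 11,500 × 0.0055000 / (1 − 1.0055000^−48) = $273.25.
Total outlay = 8 × $273.25 + $200.00 = $2,386.00.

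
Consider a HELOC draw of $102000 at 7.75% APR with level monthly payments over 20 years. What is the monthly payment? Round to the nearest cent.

At 7.75% the monthly rate is 0.0064583, so the payment is 102,000 × 0.0064583 / (1 − 1.0064583^−240) = $837.37.

$837.37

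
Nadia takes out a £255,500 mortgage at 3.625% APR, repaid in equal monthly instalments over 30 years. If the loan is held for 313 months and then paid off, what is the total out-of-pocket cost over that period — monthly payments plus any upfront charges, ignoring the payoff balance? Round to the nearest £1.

At 3.625% the monthly rate is 0.0030208, so the payment is 255,500 × 0.0030208 / (1 − 1.0030208^−360) = £1,165.21.
Total outlay = 313 × £1,165.21 = £364,710.73.

£364,711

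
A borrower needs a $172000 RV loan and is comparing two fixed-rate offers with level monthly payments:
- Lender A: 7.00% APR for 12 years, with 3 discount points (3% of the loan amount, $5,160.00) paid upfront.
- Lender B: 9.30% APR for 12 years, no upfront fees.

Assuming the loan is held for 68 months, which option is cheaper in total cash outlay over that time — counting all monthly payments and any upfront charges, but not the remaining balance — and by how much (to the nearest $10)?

Lender A by $9,650

Lender A: monthly rate = 7%/12 = 0.0058333; payment = 172,000 × 0.0058333 / (1 − (1+0.0058333)^−144) = $1,768.82.
Lender B: monthly rate = 9.3%/12 = 0.0077500; payment = 172,000 × 0.0077500 / (1 − (1+0.0077500)^−144) = $1,986.59.
Over 68 months: Lender A costs 68 × $1,768.82 + $5,160.00 = $125,439.76; Lender B costs 68 × $1,986.59 = $135,088.12.
Lender A is cheaper by $135,088.12 − $125,439.76 = $9,648.36.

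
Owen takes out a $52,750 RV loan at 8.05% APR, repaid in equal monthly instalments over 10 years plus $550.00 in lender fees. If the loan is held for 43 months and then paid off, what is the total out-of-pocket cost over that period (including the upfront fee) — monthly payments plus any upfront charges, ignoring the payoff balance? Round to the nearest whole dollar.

At 8.05% the monthly rate is 0.0067083, so the payment is 52,750 × 0.0067083 / (1 − 1.0067083^−120) = $641.40.
Total outlay = 43 × $641.40 + $550.00 = $28,130.20.

$28,130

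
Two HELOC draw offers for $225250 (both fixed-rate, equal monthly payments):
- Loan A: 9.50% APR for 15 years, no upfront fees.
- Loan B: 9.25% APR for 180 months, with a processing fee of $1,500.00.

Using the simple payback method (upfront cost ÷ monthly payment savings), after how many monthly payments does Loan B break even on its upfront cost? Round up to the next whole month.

45 months

Loan A: monthly rate = 9.5%/12 = 0.0079167; payment = 225,250 × 0.0079167 / (1 − (1+0.0079167)^−180) = $2,352.12.
Loan B: at 9.25% the monthly rate is 0.0077083, so the payment is 225,250 × 0.0077083 / (1 − 1.0077083^−180) = $2,318.26.
Monthly savings = $2,352.12 − $2,318.26 = $33.86.
Break-even = $1,500.00 / $33.86 = 44.30 → 45 months.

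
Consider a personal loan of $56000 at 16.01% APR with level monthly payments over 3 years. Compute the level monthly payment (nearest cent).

Monthly rate = 16.01%/12 = 0.0133417; payment = 56,000 × 0.0133417 / (1 − (1+0.0133417)^−36) = $1,969.07.

$1,969.07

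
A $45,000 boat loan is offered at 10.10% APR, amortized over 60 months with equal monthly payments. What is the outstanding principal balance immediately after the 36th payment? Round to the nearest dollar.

With monthly rate i = 10.1%/12 = 0.0084167, the balance after k of n payments is P · [(1+i)^n − (1+i)^k] / [(1+i)^n − 1].
(1+0.0084167)^60 = 1.65348741 and (1+0.0084167)^36 = 1.35219877, so the balance is 45,000 × (1.65348741 − 1.35219877) / (1.65348741 − 1) = $20,747.13.

$20,747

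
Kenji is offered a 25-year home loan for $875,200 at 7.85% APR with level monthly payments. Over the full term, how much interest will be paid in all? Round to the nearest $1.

Monthly rate = 7.85%/12 = 0.0065417; payment = 875,200 × 0.0065417 / (1 − (1+0.0065417)^−300) = $6,668.20.
Total paid = 300 × $6,668.20 = $2,000,460.00; interest = $2,000,460.00 − $875,200 = $1,125,260.00.

$1,125,260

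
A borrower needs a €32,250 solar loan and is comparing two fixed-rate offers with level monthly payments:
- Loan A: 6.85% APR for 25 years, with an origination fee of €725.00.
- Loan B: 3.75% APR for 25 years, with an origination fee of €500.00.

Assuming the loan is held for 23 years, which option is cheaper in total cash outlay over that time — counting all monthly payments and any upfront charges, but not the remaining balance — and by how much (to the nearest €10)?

Loan A: monthly rate = 6.85%/12 = 0.0057083; payment = 32,250 × 0.0057083 / (1 − (1+0.0057083)^−300) = €224.86.
Loan B: monthly rate = 3.75%/12 = 0.0031250; payment = 32,250 × 0.0031250 / (1 − (1+0.0031250)^−300) = €165.81.
Over 276 months: Loan A costs 276 × €224.86 + €725.00 = €62,786.36; Loan B costs 276 × €165.81 + €500.00 = €46,263.56.
Loan B is cheaper by €62,786.36 − €46,263.56 = €16,522.80.

Loan B by €16,520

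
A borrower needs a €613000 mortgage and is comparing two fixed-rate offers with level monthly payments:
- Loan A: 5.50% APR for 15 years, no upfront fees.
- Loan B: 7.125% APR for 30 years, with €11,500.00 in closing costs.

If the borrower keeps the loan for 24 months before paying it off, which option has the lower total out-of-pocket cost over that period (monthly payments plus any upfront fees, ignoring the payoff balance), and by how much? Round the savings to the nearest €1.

Loan B by €9,592

Loan A: monthly rate = 5.5%/12 = 0.0045833; payment = 613,000 × 0.0045833 / (1 − (1+0.0045833)^−180) = €5,008.72.
Loan B: at 7.125% the monthly rate is 0.0059375, so the payment is 613,000 × 0.0059375 / (1 − 1.0059375^−360) = €4,129.89.
Over 24 months: Loan A costs 24 × €5,008.72 = €120,209.28; Loan B costs 24 × €4,129.89 + €11,500.00 = €110,617.36.
Loan B is cheaper by €120,209.28 − €110,617.36 = €9,591.92.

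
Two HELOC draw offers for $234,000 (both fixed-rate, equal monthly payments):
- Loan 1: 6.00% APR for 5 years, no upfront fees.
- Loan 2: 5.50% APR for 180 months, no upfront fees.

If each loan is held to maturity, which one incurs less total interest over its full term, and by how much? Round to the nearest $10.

Loan 1: monthly rate = 6%/12 = 0.0050000; payment = 234,000 × 0.0050000 / (1 − (1+0.0050000)^−60) = $4,523.88.
Total interest on Loan 1 = 60 × $4,523.88 − $234,000 = $37,432.80.
Loan 2: at 5.50% the monthly rate is 0.0045833, so the payment is 234,000 × 0.0045833 / (1 − 1.0045833^−180) = $1,911.98.
Total interest on Loan 2 = 180 × $1,911.98 − $234,000 = $110,156.40.
Loan 1 is lower by $72,723.60.

Loan 1 by $72,720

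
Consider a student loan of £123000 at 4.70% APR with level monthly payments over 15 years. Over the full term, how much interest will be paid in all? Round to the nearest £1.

£48,641

At 4.70% the monthly rate is 0.0039167, so the payment is 123,000 × 0.0039167 / (1 − 1.0039167^−180) = £953.56.
Total paid = 180 × £953.56 = £171,640.80; interest = £171,640.80 − £123,000 = £48,640.80.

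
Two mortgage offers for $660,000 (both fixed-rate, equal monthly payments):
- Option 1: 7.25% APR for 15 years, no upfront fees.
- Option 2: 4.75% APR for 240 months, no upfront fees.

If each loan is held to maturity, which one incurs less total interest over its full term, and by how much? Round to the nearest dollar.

Option 1: at 7.25% the monthly rate is 0.0060417, so the payment is 660,000 × 0.0060417 / (1 − 1.0060417^−180) = $6,024.90.
Total interest on Option 1 = 180 × $6,024.90 − $660,000 = $424,482.00.
Option 2: at 4.75% the monthly rate is 0.0039583, so the payment is 660,000 × 0.0039583 / (1 − 1.0039583^−240) = $4,265.08.
Total interest on Option 2 = 240 × $4,265.08 − $660,000 = $363,619.20.
Option 2 is lower by $60,862.80.

Option 2 by $60,863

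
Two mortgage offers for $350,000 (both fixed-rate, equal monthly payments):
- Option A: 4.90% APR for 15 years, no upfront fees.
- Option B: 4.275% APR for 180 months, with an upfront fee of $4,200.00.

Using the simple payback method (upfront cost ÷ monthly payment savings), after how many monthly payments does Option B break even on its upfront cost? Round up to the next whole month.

38 months

Option A: monthly rate = 4.9%/12 = 0.0040833; payment = 350,000 × 0.0040833 / (1 − (1+0.0040833)^−180) = $2,749.58.
Option B: at 4.275% the monthly rate is 0.0035625, so the payment is 350,000 × 0.0035625 / (1 − 1.0035625^−180) = $2,637.41.
Monthly savings = $2,749.58 − $2,637.41 = $112.17.
Break-even = $4,200.00 / $112.17 = 37.44 → 38 months.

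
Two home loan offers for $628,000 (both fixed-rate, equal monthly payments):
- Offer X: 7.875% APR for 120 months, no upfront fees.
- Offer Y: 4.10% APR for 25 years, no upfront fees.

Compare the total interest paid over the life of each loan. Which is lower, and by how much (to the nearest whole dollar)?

Offer X: at 7.875% the monthly rate is 0.0065625, so the payment is 628,000 × 0.0065625 / (1 − 1.0065625^−120) = $7,577.96.
Total interest on Offer X = 120 × $7,577.96 − $628,000 = $281,355.20.
Offer Y: monthly rate = 4.1%/12 = 0.0034167; payment = 628,000 × 0.0034167 / (1 − (1+0.0034167)^−300) = $3,349.59.
Total interest on Offer Y = 300 × $3,349.59 − $628,000 = $376,877.00.
Offer X is lower by $95,521.80.

Offer X by $95,522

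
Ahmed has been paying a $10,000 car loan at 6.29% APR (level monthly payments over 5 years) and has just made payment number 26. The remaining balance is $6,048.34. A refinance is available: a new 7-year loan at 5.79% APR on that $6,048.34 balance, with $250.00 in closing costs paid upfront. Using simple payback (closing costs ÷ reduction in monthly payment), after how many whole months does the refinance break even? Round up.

3 months

Current payment = 10,000 × 6.29%/12 / (1 − (1+0.0052417)^−60) = $194.68.
Refinanced payment = 6,048.34 × 0.0048250 / (1 − (1+0.0048250)^−84) = $87.75.
Monthly savings = $194.68 − $87.75 = $106.93.
Break-even = $250.00 / $106.93 = 2.34 → 3 months.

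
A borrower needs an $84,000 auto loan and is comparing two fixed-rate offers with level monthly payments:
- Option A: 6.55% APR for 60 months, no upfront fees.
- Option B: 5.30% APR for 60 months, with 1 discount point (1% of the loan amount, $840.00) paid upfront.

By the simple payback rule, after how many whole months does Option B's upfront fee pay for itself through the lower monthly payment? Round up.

Option A: at 6.55% the monthly rate is 0.0054583, so the payment is 84,000 × 0.0054583 / (1 − 1.0054583^−60) = $1,645.52.
Option B: monthly rate = 5.3%/12 = 0.0044167; payment = 84,000 × 0.0044167 / (1 − (1+0.0044167)^−60) = $1,596.75.
Monthly savings = $1,645.52 − $1,596.75 = $48.77.
Break-even = $840.00 / $48.77 = 17.22 → 18 months.

18 months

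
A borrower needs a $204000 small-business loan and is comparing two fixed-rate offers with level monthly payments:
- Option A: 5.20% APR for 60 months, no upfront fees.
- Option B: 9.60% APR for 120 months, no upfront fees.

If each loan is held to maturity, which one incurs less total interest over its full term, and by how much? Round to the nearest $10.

Option A by $86,000

Option A: monthly rate = 5.2%/12 = 0.0043333; payment = 204,000 × 0.0043333 / (1 − (1+0.0043333)^−60) = $3,868.45.
Total interest on Option A = 60 × $3,868.45 − $204,000 = $28,107.00.
Option B: at 9.60% the monthly rate is 0.0080000, so the payment is 204,000 × 0.0080000 / (1 − 1.0080000^−120) = $2,650.89.
Total interest on Option B = 120 × $2,650.89 − $204,000 = $114,106.80.
Option A is lower by $85,999.80.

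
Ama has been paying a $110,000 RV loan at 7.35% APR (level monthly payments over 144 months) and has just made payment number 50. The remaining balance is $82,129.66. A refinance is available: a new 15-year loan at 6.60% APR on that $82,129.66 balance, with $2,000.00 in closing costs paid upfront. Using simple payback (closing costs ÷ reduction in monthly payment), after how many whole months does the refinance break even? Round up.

5 months

Current payment = 110,000 × 7.35%/12 / (1 − (1+0.0061250)^−144) = $1,151.85.
Refinanced payment = 82,129.66 × 0.0055000 / (1 − (1+0.0055000)^−180) = $719.96.
Monthly savings = $1,151.85 − $719.96 = $431.89.
Break-even = $2,000.00 / $431.89 = 4.63 → 5 months.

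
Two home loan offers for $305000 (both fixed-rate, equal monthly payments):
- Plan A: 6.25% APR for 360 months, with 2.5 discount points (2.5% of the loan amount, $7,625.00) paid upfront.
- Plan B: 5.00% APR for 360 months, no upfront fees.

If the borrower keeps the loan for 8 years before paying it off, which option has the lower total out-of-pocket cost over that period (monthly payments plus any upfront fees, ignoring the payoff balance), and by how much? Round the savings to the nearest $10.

Plan A: monthly rate = 6.25%/12 = 0.0052083; payment = 305,000 × 0.0052083 / (1 − (1+0.0052083)^−360) = $1,877.94.
Plan B: at 5.00% the monthly rate is 0.0041667, so the payment is 305,000 × 0.0041667 / (1 − 1.0041667^−360) = $1,637.31.
Over 96 months: Plan A costs 96 × $1,877.94 + $7,625.00 = $187,907.24; Plan B costs 96 × $1,637.31 = $157,181.76.
Plan B is cheaper by $187,907.24 − $157,181.76 = $30,725.48.

Plan B by $30,730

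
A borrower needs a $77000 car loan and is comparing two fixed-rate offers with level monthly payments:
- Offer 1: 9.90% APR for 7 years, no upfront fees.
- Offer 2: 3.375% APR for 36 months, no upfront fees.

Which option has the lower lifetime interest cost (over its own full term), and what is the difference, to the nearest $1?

Offer 2 by $25,971

Offer 1: at 9.90% the monthly rate is 0.0082500, so the payment is 77,000 × 0.0082500 / (1 − 1.0082500^−84) = $1,274.32.
Total interest on Offer 1 = 84 × $1,274.32 − $77,000 = $30,042.88.
Offer 2: at 3.375% the monthly rate is 0.0028125, so the payment is 77,000 × 0.0028125 / (1 − 1.0028125^−36) = $2,252.00.
Total interest on Offer 2 = 36 × $2,252.00 − $77,000 = $4,072.00.
Offer 2 is lower by $25,970.88.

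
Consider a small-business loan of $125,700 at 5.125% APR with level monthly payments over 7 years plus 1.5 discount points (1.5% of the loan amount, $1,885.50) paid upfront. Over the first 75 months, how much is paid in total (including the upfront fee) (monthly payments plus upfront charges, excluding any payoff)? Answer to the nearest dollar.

$135,687

At 5.125% the monthly rate is 0.0042708, so the payment is 125,700 × 0.0042708 / (1 − 1.0042708^−84) = $1,784.02.
Total outlay = 75 × $1,784.02 + $1,885.50 = $135,687.00.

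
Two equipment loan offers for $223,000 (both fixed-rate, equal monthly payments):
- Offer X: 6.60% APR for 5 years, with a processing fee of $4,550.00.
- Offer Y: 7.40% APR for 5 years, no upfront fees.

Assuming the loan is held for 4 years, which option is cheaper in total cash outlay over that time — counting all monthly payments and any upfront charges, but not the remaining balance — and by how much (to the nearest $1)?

Offer Y by $510

Offer X: monthly rate = 6.6%/12 = 0.0055000; payment = 223,000 × 0.0055000 / (1 − (1+0.0055000)^−60) = $4,373.70.
Offer Y: at 7.40% the monthly rate is 0.0061667, so the payment is 223,000 × 0.0061667 / (1 − 1.0061667^−60) = $4,457.87.
Over 48 months: Offer X costs 48 × $4,373.70 + $4,550.00 = $214,487.60; Offer Y costs 48 × $4,457.87 = $213,977.76.
Offer Y is cheaper by $214,487.60 − $213,977.76 = $509.84.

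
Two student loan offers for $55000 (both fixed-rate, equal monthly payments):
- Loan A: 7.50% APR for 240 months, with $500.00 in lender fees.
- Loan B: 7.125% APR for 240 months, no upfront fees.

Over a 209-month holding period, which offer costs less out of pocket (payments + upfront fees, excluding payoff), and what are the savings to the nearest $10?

Loan A: monthly rate = 7.5%/12 = 0.0062500; payment = 55,000 × 0.0062500 / (1 − (1+0.0062500)^−240) = $443.08.
Loan B: monthly rate = 7.125%/12 = 0.0059375; payment = 55,000 × 0.0059375 / (1 − (1+0.0059375)^−240) = $430.55.
Over 209 months: Loan A costs 209 × $443.08 + $500.00 = $93,103.72; Loan B costs 209 × $430.55 = $89,984.95.
Loan B is cheaper by $93,103.72 − $89,984.95 = $3,118.77.

Loan B by $3,120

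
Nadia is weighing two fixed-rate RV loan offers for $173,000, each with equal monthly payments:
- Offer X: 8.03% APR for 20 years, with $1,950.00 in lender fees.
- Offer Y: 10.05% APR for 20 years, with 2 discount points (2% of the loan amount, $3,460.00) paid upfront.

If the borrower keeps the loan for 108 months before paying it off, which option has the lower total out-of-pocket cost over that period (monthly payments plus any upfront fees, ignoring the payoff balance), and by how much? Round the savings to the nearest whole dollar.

Offer X: at 8.03% the monthly rate is 0.0066917, so the payment is 173,000 × 0.0066917 / (1 − 1.0066917^−240) = $1,450.27.
Offer Y: monthly rate = 10.05%/12 = 0.0083750; payment = 173,000 × 0.0083750 / (1 − (1+0.0083750)^−240) = $1,675.22.
Over 108 months: Offer X costs 108 × $1,450.27 + $1,950.00 = $158,579.16; Offer Y costs 108 × $1,675.22 + $3,460.00 = $184,383.76.
Offer X is cheaper by $184,383.76 − $158,579.16 = $25,804.60.

Offer X by $25,805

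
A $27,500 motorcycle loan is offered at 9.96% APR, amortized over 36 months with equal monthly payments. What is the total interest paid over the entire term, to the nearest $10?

Monthly rate = 9.96%/12 = 0.0083000; payment = 27,500 × 0.0083000 / (1 − (1+0.0083000)^−36) = $886.83.
Total paid = 36 × $886.83 = $31,925.88; interest = $31,925.88 − $27,500 = $4,425.88.

$4,430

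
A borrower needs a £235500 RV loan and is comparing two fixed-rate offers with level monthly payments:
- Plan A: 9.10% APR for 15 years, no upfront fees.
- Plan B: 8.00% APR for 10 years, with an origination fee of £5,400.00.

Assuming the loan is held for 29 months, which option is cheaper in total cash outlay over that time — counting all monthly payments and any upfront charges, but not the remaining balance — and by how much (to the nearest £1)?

Plan A by £18,584

Plan A: monthly rate = 9.1%/12 = 0.0075833; payment = 235,500 × 0.0075833 / (1 − (1+0.0075833)^−180) = £2,402.63.
Plan B: at 8.00% the monthly rate is 0.0066667, so the payment is 235,500 × 0.0066667 / (1 − 1.0066667^−120) = £2,857.26.
Over 29 months: Plan A costs 29 × £2,402.63 = £69,676.27; Plan B costs 29 × £2,857.26 + £5,400.00 = £88,260.54.
Plan A is cheaper by £88,260.54 − £69,676.27 = £18,584.27.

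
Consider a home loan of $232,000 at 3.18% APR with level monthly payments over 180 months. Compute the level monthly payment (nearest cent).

$1,622.31

At 3.18% the monthly rate is 0.0026500, so the payment is 232,000 × 0.0026500 / (1 − 1.0026500^−180) = $1,622.31.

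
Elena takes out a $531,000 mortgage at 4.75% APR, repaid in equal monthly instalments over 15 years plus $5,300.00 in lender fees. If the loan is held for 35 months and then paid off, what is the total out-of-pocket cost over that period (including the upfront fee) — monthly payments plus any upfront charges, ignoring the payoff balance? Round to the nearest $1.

Monthly rate = 4.75%/12 = 0.0039583; payment = 531,000 × 0.0039583 / (1 − (1+0.0039583)^−180) = $4,130.29.
Total outlay = 35 × $4,130.29 + $5,300.00 = $149,860.15.

$149,860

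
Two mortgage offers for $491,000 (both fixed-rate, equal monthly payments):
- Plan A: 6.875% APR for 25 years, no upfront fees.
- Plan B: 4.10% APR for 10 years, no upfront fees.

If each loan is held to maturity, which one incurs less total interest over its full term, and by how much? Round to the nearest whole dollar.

Plan A: at 6.875% the monthly rate is 0.0057292, so the payment is 491,000 × 0.0057292 / (1 − 1.0057292^−300) = $3,431.23.
Total interest on Plan A = 300 × $3,431.23 − $491,000 = $538,369.00.
Plan B: monthly rate = 4.1%/12 = 0.0034167; payment = 491,000 × 0.0034167 / (1 − (1+0.0034167)^−120) = $4,994.50.
Total interest on Plan B = 120 × $4,994.50 − $491,000 = $108,340.00.
Plan B is lower by $430,029.00.

Plan B by $430,029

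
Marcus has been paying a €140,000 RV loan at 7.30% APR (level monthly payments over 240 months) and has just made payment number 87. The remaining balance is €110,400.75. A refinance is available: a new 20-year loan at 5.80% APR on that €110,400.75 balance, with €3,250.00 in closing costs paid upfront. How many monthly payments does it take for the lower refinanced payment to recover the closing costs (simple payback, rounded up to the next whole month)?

Current payment = 140,000 × 7.3%/12 / (1 − (1+0.0060833)^−240) = €1,110.77.
Refinanced payment = 110,400.75 × 0.0048333 / (1 − (1+0.0048333)^−240) = €778.26.
Monthly savings = €1,110.77 − €778.26 = €332.51.
Break-even = €3,250.00 / €332.51 = 9.77 → 10 months.

10 months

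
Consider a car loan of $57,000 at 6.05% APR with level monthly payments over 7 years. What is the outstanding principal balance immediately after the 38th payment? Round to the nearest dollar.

With monthly rate i = 6.05%/12 = 0.0050417, the balance after k of n payments is P · [(1+i)^n − (1+i)^k] / [(1+i)^n − 1].
(1+0.0050417)^84 = 1.52567358 and (1+0.0050417)^38 = 1.21058293, so the balance is 57,000 × (1.52567358 − 1.21058293) / (1.52567358 − 1) = $34,166.01.

$34,166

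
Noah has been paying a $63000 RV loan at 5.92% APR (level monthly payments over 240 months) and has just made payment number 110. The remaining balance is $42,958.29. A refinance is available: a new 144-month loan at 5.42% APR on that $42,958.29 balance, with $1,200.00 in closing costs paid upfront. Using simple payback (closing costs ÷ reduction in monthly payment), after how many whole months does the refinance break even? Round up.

29 months

Current payment = 63,000 × 5.92%/12 / (1 − (1+0.0049333)^−240) = $448.45.
Refinanced payment = 42,958.29 × 0.0045167 / (1 − (1+0.0045167)^−144) = $406.43.
Monthly savings = $448.45 − $406.43 = $42.02.
Break-even = $1,200.00 / $42.02 = 28.56 → 29 months.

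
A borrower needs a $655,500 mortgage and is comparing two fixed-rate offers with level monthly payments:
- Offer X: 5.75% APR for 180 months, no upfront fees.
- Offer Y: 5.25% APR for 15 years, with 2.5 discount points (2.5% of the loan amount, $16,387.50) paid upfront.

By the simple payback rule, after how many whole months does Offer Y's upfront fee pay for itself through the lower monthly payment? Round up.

Offer X: at 5.75% the monthly rate is 0.0047917, so the payment is 655,500 × 0.0047917 / (1 − 1.0047917^−180) = $5,443.34.
Offer Y: at 5.25% the monthly rate is 0.0043750, so the payment is 655,500 × 0.0043750 / (1 − 1.0043750^−180) = $5,269.42.
Monthly savings = $5,443.34 − $5,269.42 = $173.92.
Break-even = $16,387.50 / $173.92 = 94.22 → 95 months.

95 months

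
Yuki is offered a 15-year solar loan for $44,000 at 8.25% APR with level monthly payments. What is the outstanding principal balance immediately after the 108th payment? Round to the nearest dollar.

$24,177

With monthly rate i = 8.25%/12 = 0.0068750, the balance after k of n payments is P · [(1+i)^n − (1+i)^k] / [(1+i)^n − 1].
(1+0.0068750)^180 = 3.43241979 and (1+0.0068750)^108 = 2.09585020, so the balance is 44,000 × (3.43241979 − 2.09585020) / (3.43241979 − 1) = $24,177.18.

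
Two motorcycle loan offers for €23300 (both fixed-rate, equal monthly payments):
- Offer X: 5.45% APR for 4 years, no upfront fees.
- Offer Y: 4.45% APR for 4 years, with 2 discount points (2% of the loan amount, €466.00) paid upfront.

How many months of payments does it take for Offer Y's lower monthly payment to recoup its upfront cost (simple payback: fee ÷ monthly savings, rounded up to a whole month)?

45 months

Offer X: at 5.45% the monthly rate is 0.0045417, so the payment is 23,300 × 0.0045417 / (1 − 1.0045417^−48) = €541.35.
Offer Y: at 4.45% the monthly rate is 0.0037083, so the payment is 23,300 × 0.0037083 / (1 − 1.0037083^−48) = €530.80.
Monthly savings = €541.35 − €530.80 = €10.55.
Break-even = €466.00 / €10.55 = 44.17 → 45 months.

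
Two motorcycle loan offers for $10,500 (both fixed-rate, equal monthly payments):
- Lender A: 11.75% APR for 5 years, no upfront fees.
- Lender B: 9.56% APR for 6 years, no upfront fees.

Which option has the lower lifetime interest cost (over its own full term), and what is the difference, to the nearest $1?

Lender A: monthly rate = 11.75%/12 = 0.0097917; payment = 10,500 × 0.0097917 / (1 − (1+0.0097917)^−60) = $232.24.
Total interest on Lender A = 60 × $232.24 − $10,500 = $3,434.40.
Lender B: monthly rate = 9.56%/12 = 0.0079667; payment = 10,500 × 0.0079667 / (1 − (1+0.0079667)^−72) = $192.20.
Total interest on Lender B = 72 × $192.20 − $10,500 = $3,338.40.
Lender B is lower by $96.00.

Lender B by $96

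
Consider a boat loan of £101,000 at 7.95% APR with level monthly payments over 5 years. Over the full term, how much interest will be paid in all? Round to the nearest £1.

£21,730

At 7.95% the monthly rate is 0.0066250, so the payment is 101,000 × 0.0066250 / (1 − 1.0066250^−60) = £2,045.50.
Total paid = 60 × £2,045.50 = £122,730.00; interest = £122,730.00 − £101,000 = £21,730.00.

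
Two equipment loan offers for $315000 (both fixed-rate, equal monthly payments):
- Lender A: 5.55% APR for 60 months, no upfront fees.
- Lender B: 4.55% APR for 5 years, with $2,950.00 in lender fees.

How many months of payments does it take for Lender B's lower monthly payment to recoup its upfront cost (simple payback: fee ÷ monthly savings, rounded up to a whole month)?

Lender A: monthly rate = 5.55%/12 = 0.0046250; payment = 315,000 × 0.0046250 / (1 − (1+0.0046250)^−60) = $6,024.14.
Lender B: monthly rate = 4.55%/12 = 0.0037917; payment = 315,000 × 0.0037917 / (1 − (1+0.0037917)^−60) = $5,879.72.
Monthly savings = $6,024.14 − $5,879.72 = $144.42.
Break-even = $2,950.00 / $144.42 = 20.43 → 21 months.

21 months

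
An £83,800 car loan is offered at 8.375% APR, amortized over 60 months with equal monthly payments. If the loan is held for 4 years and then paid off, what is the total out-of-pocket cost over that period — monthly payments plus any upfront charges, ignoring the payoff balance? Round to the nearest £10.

£82,280

Monthly rate = 8.375%/12 = 0.0069792; payment = 83,800 × 0.0069792 / (1 − (1+0.0069792)^−60) = £1,714.24.
Total outlay = 48 × £1,714.24 = £82,283.52.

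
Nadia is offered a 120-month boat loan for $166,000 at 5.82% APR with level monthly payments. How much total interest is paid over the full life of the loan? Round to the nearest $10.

$53,360

At 5.82% the monthly rate is 0.0048500, so the payment is 166,000 × 0.0048500 / (1 − 1.0048500^−120) = $1,827.97.
Total paid = 120 × $1,827.97 = $219,356.40; interest = $219,356.40 − $166,000 = $53,356.40.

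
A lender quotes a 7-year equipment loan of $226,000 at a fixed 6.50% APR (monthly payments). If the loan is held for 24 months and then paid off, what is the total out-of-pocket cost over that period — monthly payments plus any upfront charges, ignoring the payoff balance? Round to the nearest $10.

$80,540

At 6.50% the monthly rate is 0.0054167, so the payment is 226,000 × 0.0054167 / (1 − 1.0054167^−84) = $3,355.97.
Total outlay = 24 × $3,355.97 = $80,543.28.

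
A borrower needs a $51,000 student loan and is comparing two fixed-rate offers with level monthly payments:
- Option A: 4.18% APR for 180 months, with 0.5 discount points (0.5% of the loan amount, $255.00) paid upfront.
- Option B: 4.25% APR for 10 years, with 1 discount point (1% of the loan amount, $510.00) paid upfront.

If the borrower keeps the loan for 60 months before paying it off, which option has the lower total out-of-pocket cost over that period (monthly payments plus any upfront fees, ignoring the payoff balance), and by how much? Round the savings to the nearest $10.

Option A by $8,690

Option A: monthly rate = 4.18%/12 = 0.0034833; payment = 51,000 × 0.0034833 / (1 − (1+0.0034833)^−180) = $381.86.
Option B: at 4.25% the monthly rate is 0.0035417, so the payment is 51,000 × 0.0035417 / (1 − 1.0035417^−120) = $522.43.
Over 60 months: Option A costs 60 × $381.86 + $255.00 = $23,166.60; Option B costs 60 × $522.43 + $510.00 = $31,855.80.
Option A is cheaper by $31,855.80 − $23,166.60 = $8,689.20.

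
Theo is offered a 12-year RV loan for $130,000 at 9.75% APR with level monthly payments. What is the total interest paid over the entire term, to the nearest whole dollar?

$91,023

Monthly rate = 9.75%/12 = 0.0081250; payment = 130,000 × 0.0081250 / (1 − (1+0.0081250)^−144) = $1,534.88.
Total paid = 144 × $1,534.88 = $221,022.72; interest = $221,022.72 − $130,000 = $91,022.72.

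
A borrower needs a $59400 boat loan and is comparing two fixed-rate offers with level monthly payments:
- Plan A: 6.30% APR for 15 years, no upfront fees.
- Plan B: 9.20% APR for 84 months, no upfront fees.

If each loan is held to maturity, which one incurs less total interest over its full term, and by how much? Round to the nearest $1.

Plan B by $11,182

Plan A: at 6.30% the monthly rate is 0.0052500, so the payment is 59,400 × 0.0052500 / (1 − 1.0052500^−180) = $510.93.
Total interest on Plan A = 180 × $510.93 − $59,400 = $32,567.40.
Plan B: at 9.20% the monthly rate is 0.0076667, so the payment is 59,400 × 0.0076667 / (1 − 1.0076667^−84) = $961.73.
Total interest on Plan B = 84 × $961.73 − $59,400 = $21,385.32.
Plan B is lower by $11,182.08.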